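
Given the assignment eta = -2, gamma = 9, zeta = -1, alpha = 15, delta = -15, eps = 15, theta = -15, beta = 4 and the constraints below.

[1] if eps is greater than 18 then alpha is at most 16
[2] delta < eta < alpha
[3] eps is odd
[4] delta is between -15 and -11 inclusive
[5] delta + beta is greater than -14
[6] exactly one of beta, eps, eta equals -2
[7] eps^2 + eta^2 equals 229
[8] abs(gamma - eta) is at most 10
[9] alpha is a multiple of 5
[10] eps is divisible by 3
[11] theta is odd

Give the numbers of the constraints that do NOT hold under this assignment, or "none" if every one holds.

Violated: 8.

[1] eps = 15, not > 18; antecedent false, conditional vacuously true  ✓
[2] values -15 < -2 < 15  ✓
[3] eps = 15 is odd  ✓
[4] delta = -15 lies in [-15, -11]  ✓
[5] delta + beta = -15 + 4 = -11; -11 > -14  ✓
[6] beta=4, eps=15, eta=-2; 1 of them equals -2  ✓
[7] eps^2 + eta^2 = 15^2 + (-2)^2 = 225 + 4 = 229  ✓
[8] abs(9 - (-2)) = 11; 11 > 10, exceeds bound 10  ✗
[9] 15 / 5 = 3, so 5 divides 15  ✓
[10] 15 / 3 = 5, so 3 divides 15  ✓
[11] theta = -15 is odd  ✓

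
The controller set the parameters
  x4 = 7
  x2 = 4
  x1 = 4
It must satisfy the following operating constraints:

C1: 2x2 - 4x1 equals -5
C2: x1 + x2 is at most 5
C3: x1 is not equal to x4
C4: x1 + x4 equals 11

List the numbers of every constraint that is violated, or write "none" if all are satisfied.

Violated: 1, 2.

C1: 2x2 - 4x1 = 2(4) - 4(4) = -8, not -5 — violated.
C2: x1 + x2 = 4 + 4 = 8; 8 > 5, bound 5 not met — violated.
C3: x1 = 4, x4 = 7; distinct — satisfied.
C4: x1 + x4 = 4 + 7 = 11 — satisfied.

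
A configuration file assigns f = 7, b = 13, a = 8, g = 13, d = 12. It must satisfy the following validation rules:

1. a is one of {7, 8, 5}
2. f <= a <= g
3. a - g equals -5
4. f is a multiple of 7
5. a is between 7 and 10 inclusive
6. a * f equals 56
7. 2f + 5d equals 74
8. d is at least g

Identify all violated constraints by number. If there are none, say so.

1. a = 8 is in {7, 8, 5} — holds.
2. values 7 <= 8 <= 13 — holds.
3. a - g = 8 - 13 = -5 — holds.
4. 7 / 7 = 1, so 7 divides 7 — holds.
5. a = 8 lies in [7, 10] — holds.
6. a * f = 8 * 7 = 56 — holds.
7. 2f + 5d = 2(7) + 5(12) = 74 — holds.
8. d = 12, g = 13; 12 < 13 (want ≥) — does not hold.

Constraint 8 is violated.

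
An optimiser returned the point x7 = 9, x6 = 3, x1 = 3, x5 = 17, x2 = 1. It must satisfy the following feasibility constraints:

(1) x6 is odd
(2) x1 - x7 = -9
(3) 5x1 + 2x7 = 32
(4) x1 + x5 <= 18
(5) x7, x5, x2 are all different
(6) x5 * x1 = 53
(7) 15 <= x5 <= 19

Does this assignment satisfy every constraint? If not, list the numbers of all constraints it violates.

(1) x6 = 3 is odd — holds.
(2) x1 - x7 = 3 - 9 = -6, not -9 — fails.
(3) 5x1 + 2x7 = 5(3) + 2(9) = 33, not 32 — fails.
(4) x1 + x5 = 3 + 17 = 20; 20 > 18, bound 18 not met — fails.
(5) values 9, 17, 1 are pairwise distinct — holds.
(6) x5 * x1 = 17 * 3 = 51, not 53 — fails.
(7) x5 = 17 lies in [15, 19] — holds.

Constraints 2, 3, 4, and 6 are violated.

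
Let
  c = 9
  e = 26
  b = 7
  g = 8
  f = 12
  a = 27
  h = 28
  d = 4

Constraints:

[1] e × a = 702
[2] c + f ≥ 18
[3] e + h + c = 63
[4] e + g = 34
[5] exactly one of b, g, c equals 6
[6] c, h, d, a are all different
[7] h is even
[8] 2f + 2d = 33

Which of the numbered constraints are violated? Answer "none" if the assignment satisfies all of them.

[1] e × a = 26 × 27 = 702 — holds.
[2] c + f = 9 + 12 = 21; 21 ≥ 18 — holds.
[3] e + h + c = 26 + 28 + 9 = 63 — holds.
[4] e + g = 26 + 8 = 34 — holds.
[5] b=7, g=8, c=9; 0 of them equal 6, not exactly one — does not hold.
[6] values 9, 28, 4, 27 are pairwise distinct — holds.
[7] h = 28 is even — holds.
[8] 2f + 2d = 2(12) + 2(4) = 32, not 33 — does not hold.

No — constraints 5 and 8 are not satisfied.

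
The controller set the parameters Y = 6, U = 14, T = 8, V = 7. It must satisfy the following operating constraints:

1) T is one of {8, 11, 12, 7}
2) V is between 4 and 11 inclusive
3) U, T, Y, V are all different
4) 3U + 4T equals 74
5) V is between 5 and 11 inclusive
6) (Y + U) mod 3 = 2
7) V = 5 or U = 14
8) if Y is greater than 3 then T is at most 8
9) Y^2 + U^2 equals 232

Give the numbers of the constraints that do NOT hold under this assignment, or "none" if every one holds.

1) T = 8 is in {8, 11, 12, 7}  OK
2) V = 7 lies in [4, 11]  OK
3) values 14, 8, 6, 7 are pairwise distinct  OK
4) 3U + 4T = 3(14) + 4(8) = 74  OK
5) V = 7 lies in [5, 11]  OK
6) Y + U = 20; 20 mod 3 = 2  OK
7) V = 7 ≠ 5, but U = 14 = 14 (second disjunct)  OK
8) Y = 6 > 3, so we need T ≤ 8; T = 8 ≤ 8  OK
9) Y^2 + U^2 = 6^2 + 14^2 = 36 + 196 = 232  OK

None — every constraint holds.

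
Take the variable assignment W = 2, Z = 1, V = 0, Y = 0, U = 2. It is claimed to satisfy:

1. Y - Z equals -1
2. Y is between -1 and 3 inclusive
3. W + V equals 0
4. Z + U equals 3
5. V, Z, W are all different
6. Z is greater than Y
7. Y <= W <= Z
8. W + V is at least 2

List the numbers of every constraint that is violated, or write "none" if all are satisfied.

Constraints 3, 7 are violated.

1. Y - Z = 0 - 1 = -1  ✓
2. Y = 0 lies in [-1, 3]  ✓
3. W + V = 2 + 0 = 2, not 0  ✗
4. Z + U = 1 + 2 = 3  ✓
5. values 0, 1, 2 are pairwise distinct  ✓
6. Z = 1, Y = 0; 1 > 0  ✓
7. values 0, 2, 1; W = 2 is not <= Z = 1  ✗
8. W + V = 2 + 0 = 2; 2 ≥ 2  ✓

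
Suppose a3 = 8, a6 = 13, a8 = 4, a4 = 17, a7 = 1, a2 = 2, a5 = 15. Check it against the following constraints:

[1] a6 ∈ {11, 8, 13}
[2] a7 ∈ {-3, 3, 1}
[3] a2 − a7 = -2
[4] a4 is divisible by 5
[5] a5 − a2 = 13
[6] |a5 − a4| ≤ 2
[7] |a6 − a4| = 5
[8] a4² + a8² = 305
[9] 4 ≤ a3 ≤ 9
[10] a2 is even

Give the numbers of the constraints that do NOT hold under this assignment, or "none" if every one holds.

The assignment fails constraints 3, 4, 7.

[1] a6 = 13 is in {11, 8, 13} — holds.
[2] a7 = 1 is in {-3, 3, 1} — holds.
[3] a2 − a7 = 2 − 1 = 1, not -2 — does not hold.
[4] 17 = 5×3 + 2, so 5 does not divide 17 — does not hold.
[5] a5 − a2 = 15 − 2 = 13 — holds.
[6] |15 − 17| = 2; 2 ≤ 2 — holds.
[7] |13 − 17| = 4, not 5 — does not hold.
[8] a4² + a8² = 17² + 4² = 289 + 16 = 305 — holds.
[9] a3 = 8 lies in [4, 9] — holds.
[10] a2 = 2 is even — holds.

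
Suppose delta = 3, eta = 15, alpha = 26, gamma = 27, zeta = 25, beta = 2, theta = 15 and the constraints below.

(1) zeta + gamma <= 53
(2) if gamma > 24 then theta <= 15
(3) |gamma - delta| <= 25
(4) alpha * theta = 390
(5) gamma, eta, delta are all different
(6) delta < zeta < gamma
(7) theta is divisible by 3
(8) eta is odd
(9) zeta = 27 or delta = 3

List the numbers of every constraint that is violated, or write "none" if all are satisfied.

No violations.

(1) zeta + gamma = 25 + 27 = 52; 52 ≤ 53 — satisfied.
(2) gamma = 27 > 24, so we need theta ≤ 15; theta = 15 ≤ 15 — satisfied.
(3) |27 - 3| = 24; 24 ≤ 25 — satisfied.
(4) alpha * theta = 26 * 15 = 390 — satisfied.
(5) values 27, 15, 3 are pairwise distinct — satisfied.
(6) values 3 < 25 < 27 — satisfied.
(7) 15 / 3 = 5, so 3 divides 15 — satisfied.
(8) eta = 15 is odd — satisfied.
(9) zeta = 25 ≠ 27, but delta = 3 = 3 (second disjunct) — satisfied.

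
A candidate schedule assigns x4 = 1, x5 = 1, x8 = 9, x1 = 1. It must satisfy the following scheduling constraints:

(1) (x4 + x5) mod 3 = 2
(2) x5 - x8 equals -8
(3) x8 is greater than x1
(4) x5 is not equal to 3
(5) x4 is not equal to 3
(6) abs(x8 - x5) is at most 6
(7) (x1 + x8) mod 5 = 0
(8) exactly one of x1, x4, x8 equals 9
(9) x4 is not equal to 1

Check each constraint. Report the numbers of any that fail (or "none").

Violated: 6, 9.

(1) x4 + x5 = 2; 2 mod 3 = 2  OK
(2) x5 - x8 = 1 - 9 = -8  OK
(3) x8 = 9, x1 = 1; 9 > 1  OK
(4) x5 = 1, and 1 ≠ 3  OK
(5) x4 = 1, and 1 ≠ 3  OK
(6) abs(9 - 1) = 8; 8 > 6, exceeds bound 6  FAIL
(7) x1 + x8 = 10; 10 mod 5 = 0  OK
(8) x1=1, x4=1, x8=9; 1 of them equals 9  OK
(9) x4 = 1, but 1 is required to differ  FAIL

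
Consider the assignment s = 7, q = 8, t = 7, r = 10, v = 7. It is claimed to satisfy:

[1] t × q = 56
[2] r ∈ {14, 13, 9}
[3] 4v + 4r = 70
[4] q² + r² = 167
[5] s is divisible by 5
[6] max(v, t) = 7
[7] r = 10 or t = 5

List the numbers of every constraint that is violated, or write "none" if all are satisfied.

[1] t × q = 7 × 8 = 56 — OK.
[2] r = 10 is not in {14, 13, 9} — violated.
[3] 4v + 4r = 4(7) + 4(10) = 68, not 70 — violated.
[4] q² + r² = 8² + 10² = 64 + 100 = 164, not 167 — violated.
[5] 7 = 5×1 + 2, so 5 does not divide 7 — violated.
[6] max(7, 7) = 7 — OK.
[7] r = 10 = 10 (first disjunct) — OK.

No — constraints 2, 3, 4, and 5 are not satisfied.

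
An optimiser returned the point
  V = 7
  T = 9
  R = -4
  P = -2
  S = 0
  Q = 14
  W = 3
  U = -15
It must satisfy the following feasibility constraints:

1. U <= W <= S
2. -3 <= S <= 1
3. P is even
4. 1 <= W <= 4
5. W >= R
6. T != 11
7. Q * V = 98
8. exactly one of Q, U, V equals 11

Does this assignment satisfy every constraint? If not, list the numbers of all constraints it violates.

No — constraints 1 and 8 are not satisfied.

1. values -15, 3, 0; W = 3 is not <= S = 0 — violated.
2. S = 0 lies in [-3, 1] — OK.
3. P = -2 is even — OK.
4. W = 3 lies in [1, 4] — OK.
5. W = 3, R = -4; 3 ≥ -4 — OK.
6. T = 9, and 9 ≠ 11 — OK.
7. Q * V = 14 * 7 = 98 — OK.
8. Q=14, U=-15, V=7; 0 of them equal 11, not exactly one — violated.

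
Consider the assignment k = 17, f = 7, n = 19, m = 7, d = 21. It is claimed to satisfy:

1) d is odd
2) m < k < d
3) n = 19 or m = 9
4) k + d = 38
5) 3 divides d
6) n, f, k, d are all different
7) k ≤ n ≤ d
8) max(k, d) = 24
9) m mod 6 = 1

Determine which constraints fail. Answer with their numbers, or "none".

1) d = 21 is odd — OK.
2) values 7 < 17 < 21 — OK.
3) n = 19 = 19 (first disjunct) — OK.
4) k + d = 17 + 21 = 38 — OK.
5) 21 / 3 = 7, so 3 divides 21 — OK.
6) values 19, 7, 17, 21 are pairwise distinct — OK.
7) values 17 ≤ 19 ≤ 21 — OK.
8) max(17, 21) = 21, not 24 — violated.
9) 7 mod 6 = 1 — OK.

No — constraint 8 is not satisfied.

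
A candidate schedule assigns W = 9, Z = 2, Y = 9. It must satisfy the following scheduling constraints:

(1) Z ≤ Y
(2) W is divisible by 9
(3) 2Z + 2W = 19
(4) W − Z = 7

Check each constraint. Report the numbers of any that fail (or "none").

No — constraint 3 is not satisfied.

(1) Z = 2, Y = 9; 2 ≤ 9  yes
(2) 9 / 9 = 1, so 9 divides 9  yes
(3) 2Z + 2W = 2(2) + 2(9) = 22, not 19  no
(4) W − Z = 9 − 2 = 7  yes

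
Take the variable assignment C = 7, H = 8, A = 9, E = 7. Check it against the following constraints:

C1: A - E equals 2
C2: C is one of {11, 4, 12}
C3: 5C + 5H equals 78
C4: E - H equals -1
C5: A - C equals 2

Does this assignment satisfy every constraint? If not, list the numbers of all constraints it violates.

C1: A - E = 9 - 7 = 2 — satisfied.
C2: C = 7 is not in {11, 4, 12} — violated.
C3: 5C + 5H = 5(7) + 5(8) = 75, not 78 — violated.
C4: E - H = 7 - 8 = -1 — satisfied.
C5: A - C = 9 - 7 = 2 — satisfied.

Constraints 2 and 3 do not hold.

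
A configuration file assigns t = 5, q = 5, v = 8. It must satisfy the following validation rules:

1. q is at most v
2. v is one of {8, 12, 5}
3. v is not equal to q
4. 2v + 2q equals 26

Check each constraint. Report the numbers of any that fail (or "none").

The assignment satisfies every constraint.

1. q = 5, v = 8; 5 ≤ 8 — holds.
2. v = 8 is in {8, 12, 5} — holds.
3. v = 8, q = 5; distinct — holds.
4. 2v + 2q = 2(8) + 2(5) = 26 — holds.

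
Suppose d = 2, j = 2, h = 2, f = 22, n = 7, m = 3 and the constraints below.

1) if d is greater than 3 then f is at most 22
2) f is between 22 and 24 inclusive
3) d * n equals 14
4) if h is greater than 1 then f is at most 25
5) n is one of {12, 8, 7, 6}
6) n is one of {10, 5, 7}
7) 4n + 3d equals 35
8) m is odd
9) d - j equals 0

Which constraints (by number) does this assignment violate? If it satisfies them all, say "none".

The assignment fails constraint 7.

1) d = 2, not > 3; antecedent false, conditional vacuously true — satisfied.
2) f = 22 lies in [22, 24] — satisfied.
3) d * n = 2 * 7 = 14 — satisfied.
4) h = 2 > 1, so we need f ≤ 25; f = 22 ≤ 25 — satisfied.
5) n = 7 is in {12, 8, 7, 6} — satisfied.
6) n = 7 is in {10, 5, 7} — satisfied.
7) 4n + 3d = 4(7) + 3(2) = 34, not 35 — violated.
8) m = 3 is odd — satisfied.
9) d - j = 2 - 2 = 0 — satisfied.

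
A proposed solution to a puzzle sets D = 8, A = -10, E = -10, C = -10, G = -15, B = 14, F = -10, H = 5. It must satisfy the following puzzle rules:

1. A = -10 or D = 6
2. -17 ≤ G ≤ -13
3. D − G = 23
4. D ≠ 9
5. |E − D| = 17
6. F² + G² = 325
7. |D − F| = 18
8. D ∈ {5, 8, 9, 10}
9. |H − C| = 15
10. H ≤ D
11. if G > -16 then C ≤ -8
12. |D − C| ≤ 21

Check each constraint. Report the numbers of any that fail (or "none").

Constraint 5 does not hold.

1. A = -10 = -10 (first disjunct)  holds
2. G = -15 lies in [-17, -13]  holds
3. D − G = 8 − (-15) = 23  holds
4. D = 8, and 8 ≠ 9  holds
5. |-10 − 8| = 18, not 17  fails
6. F² + G² = (-10)² + (-15)² = 100 + 225 = 325  holds
7. |8 − (-10)| = 18  holds
8. D = 8 is in {5, 8, 9, 10}  holds
9. |5 − (-10)| = 15  holds
10. H = 5, D = 8; 5 ≤ 8  holds
11. G = -15 > -16, so we need C ≤ -8; C = -10 ≤ -8  holds
12. |8 − (-10)| = 18; 18 ≤ 21  holds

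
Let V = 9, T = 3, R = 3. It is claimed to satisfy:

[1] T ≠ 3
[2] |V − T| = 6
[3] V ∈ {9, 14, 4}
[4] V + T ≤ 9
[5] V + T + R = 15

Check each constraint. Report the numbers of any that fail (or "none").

[1] T = 3, but 3 is required to differ — violated.
[2] |9 − 3| = 6 — OK.
[3] V = 9 is in {9, 14, 4} — OK.
[4] V + T = 9 + 3 = 12; 12 > 9, bound 9 not met — violated.
[5] V + T + R = 9 + 3 + 3 = 15 — OK.

Violated: 1 and 4.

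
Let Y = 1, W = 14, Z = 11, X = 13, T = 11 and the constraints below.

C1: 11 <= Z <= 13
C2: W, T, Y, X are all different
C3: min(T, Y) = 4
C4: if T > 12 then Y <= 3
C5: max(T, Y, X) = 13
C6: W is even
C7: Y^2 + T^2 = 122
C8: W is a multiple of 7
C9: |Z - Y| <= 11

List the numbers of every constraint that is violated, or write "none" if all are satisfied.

C1: Z = 11 lies in [11, 13] — holds.
C2: values 14, 11, 1, 13 are pairwise distinct — holds.
C3: min(11, 1) = 1, not 4 — fails.
C4: T = 11, not > 12; antecedent false, conditional vacuously true — holds.
C5: max(11, 1, 13) = 13 — holds.
C6: W = 14 is even — holds.
C7: Y^2 + T^2 = 1^2 + 11^2 = 1 + 121 = 122 — holds.
C8: 14 / 7 = 2, so 7 divides 14 — holds.
C9: |11 - 1| = 10; 10 ≤ 11 — holds.

No — constraint 3 is not satisfied.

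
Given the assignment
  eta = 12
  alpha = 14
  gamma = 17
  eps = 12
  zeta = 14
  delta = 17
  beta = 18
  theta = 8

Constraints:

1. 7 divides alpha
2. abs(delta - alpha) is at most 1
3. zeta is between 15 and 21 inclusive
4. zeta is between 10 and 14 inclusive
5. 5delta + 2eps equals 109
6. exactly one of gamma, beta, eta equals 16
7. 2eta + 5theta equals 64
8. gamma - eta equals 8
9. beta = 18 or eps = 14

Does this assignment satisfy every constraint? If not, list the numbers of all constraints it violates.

1. 14 / 7 = 2, so 7 divides 14 — holds.
2. abs(17 - 14) = 3; 3 > 1, exceeds bound 1 — does not hold.
3. zeta = 14 is outside [15, 21] — does not hold.
4. zeta = 14 lies in [10, 14] — holds.
5. 5delta + 2eps = 5(17) + 2(12) = 109 — holds.
6. gamma=17, beta=18, eta=12; 0 of them equal 16, not exactly one — does not hold.
7. 2eta + 5theta = 2(12) + 5(8) = 64 — holds.
8. gamma - eta = 17 - 12 = 5, not 8 — does not hold.
9. beta = 18 = 18 (first disjunct) — holds.

Constraints 2, 3, 6, and 8 are violated.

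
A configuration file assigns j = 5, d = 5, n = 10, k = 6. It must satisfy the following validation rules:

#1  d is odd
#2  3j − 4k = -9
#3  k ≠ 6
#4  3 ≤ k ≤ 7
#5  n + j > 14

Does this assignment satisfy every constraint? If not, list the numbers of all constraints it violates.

No — constraint 3 is not satisfied.

#1 d = 5 is odd — OK.
#2 3j − 4k = 3(5) − 4(6) = -9 — OK.
#3 k = 6, but 6 is required to differ — violated.
#4 k = 6 lies in [3, 7] — OK.
#5 n + j = 10 + 5 = 15; 15 > 14 — OK.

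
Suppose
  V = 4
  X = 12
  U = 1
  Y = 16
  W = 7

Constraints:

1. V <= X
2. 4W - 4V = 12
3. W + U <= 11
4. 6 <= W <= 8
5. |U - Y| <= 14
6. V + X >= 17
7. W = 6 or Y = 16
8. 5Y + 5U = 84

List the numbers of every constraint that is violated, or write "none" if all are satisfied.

1. V = 4, X = 12; 4 ≤ 12 — holds.
2. 4W - 4V = 4(7) - 4(4) = 12 — holds.
3. W + U = 7 + 1 = 8; 8 ≤ 11 — holds.
4. W = 7 lies in [6, 8] — holds.
5. |1 - 16| = 15; 15 > 14, exceeds bound 14 — does not hold.
6. V + X = 4 + 12 = 16; 16 < 17, bound 17 not met — does not hold.
7. W = 7 ≠ 6, but Y = 16 = 16 (second disjunct) — holds.
8. 5Y + 5U = 5(16) + 5(1) = 85, not 84 — does not hold.

No — constraints 5, 6, and 8 are not satisfied.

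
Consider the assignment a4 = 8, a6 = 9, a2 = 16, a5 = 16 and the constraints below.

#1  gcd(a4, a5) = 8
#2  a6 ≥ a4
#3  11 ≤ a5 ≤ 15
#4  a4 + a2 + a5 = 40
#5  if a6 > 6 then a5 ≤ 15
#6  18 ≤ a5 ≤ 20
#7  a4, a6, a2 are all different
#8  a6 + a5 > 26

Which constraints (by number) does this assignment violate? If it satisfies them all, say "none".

#1 gcd(8, 16) = 8 — holds.
#2 a6 = 9, a4 = 8; 9 ≥ 8 — holds.
#3 a5 = 16 is outside [11, 15] — fails.
#4 a4 + a2 + a5 = 8 + 16 + 16 = 40 — holds.
#5 a6 = 9 > 6, so we need a5 ≤ 15; but a5 = 16 > 15 — fails.
#6 a5 = 16 is outside [18, 20] — fails.
#7 values 8, 9, 16 are pairwise distinct — holds.
#8 a6 + a5 = 9 + 16 = 25; 25 ≤ 26, bound 26 not met — fails.

Constraints 3, 5, 6, and 8 are violated.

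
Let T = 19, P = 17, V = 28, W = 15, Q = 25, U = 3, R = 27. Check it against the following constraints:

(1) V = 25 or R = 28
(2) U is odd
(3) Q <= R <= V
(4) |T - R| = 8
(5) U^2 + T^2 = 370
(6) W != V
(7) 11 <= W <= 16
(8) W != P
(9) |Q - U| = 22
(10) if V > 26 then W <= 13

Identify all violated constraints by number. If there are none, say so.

Constraints 1 and 10 are violated.

(1) V = 28 ≠ 25 and R = 27 ≠ 28; both disjuncts false  ✗
(2) U = 3 is odd  ✓
(3) values 25 <= 27 <= 28  ✓
(4) |19 - 27| = 8  ✓
(5) U^2 + T^2 = 3^2 + 19^2 = 9 + 361 = 370  ✓
(6) W = 15, V = 28; distinct  ✓
(7) W = 15 lies in [11, 16]  ✓
(8) W = 15, P = 17; distinct  ✓
(9) |25 - 3| = 22  ✓
(10) V = 28 > 26, so we need W ≤ 13; but W = 15 > 13  ✗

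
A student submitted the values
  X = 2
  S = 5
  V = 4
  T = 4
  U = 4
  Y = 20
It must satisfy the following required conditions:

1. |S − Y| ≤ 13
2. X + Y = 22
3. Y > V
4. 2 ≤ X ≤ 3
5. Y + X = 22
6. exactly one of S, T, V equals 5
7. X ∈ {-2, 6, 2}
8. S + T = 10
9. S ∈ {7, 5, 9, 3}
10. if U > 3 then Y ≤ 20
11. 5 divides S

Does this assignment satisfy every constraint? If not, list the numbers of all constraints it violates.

1. |5 − 20| = 15; 15 > 13, exceeds bound 13 — violated.
2. X + Y = 2 + 20 = 22 — OK.
3. Y = 20, V = 4; 20 > 4 — OK.
4. X = 2 lies in [2, 3] — OK.
5. Y + X = 20 + 2 = 22 — OK.
6. S=5, T=4, V=4; 1 of them equals 5 — OK.
7. X = 2 is in {-2, 6, 2} — OK.
8. S + T = 5 + 4 = 9, not 10 — violated.
9. S = 5 is in {7, 5, 9, 3} — OK.
10. U = 4 > 3, so we need Y ≤ 20; Y = 20 ≤ 20 — OK.
11. 5 / 5 = 1, so 5 divides 5 — OK.

No — constraints 1 and 8 are not satisfied.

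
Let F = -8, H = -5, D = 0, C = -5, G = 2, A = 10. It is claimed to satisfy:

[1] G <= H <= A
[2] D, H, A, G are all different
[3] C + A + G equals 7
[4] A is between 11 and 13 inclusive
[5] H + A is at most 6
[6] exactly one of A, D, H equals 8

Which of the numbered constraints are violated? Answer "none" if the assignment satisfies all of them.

Constraints 1, 4, 6 are violated.

[1] values 2, -5, 10; G = 2 is not <= H = -5 — does not hold.
[2] values 0, -5, 10, 2 are pairwise distinct — holds.
[3] C + A + G = -5 + 10 + 2 = 7 — holds.
[4] A = 10 is outside [11, 13] — does not hold.
[5] H + A = -5 + 10 = 5; 5 ≤ 6 — holds.
[6] A=10, D=0, H=-5; 0 of them equal 8, not exactly one — does not hold.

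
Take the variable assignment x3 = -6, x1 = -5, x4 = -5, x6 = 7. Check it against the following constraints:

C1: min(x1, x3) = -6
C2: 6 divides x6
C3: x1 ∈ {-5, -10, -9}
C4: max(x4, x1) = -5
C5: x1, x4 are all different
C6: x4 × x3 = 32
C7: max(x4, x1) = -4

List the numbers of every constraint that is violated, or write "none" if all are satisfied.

C1: min(-5, -6) = -6  true
C2: 7 = 6×1 + 1, so 6 does not divide 7  false
C3: x1 = -5 is in {-5, -10, -9}  true
C4: max(-5, -5) = -5  true
C5: x1 = x4 = -5, not all different  false
C6: x4 × x3 = -5 × (-6) = 30, not 32  false
C7: max(-5, -5) = -5, not -4  false

Constraints 2, 5, 6, and 7 do not hold.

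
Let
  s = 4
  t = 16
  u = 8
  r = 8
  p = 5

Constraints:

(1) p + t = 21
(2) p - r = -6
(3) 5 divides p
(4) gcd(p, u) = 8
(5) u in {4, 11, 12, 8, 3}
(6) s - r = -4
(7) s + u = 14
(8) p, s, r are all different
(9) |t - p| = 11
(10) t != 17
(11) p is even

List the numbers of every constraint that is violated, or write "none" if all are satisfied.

Constraints 2, 4, 7, and 11 do not hold.

(1) p + t = 5 + 16 = 21 — holds.
(2) p - r = 5 - 8 = -3, not -6 — does not hold.
(3) 5 / 5 = 1, so 5 divides 5 — holds.
(4) gcd(5, 8) = 1, not 8 — does not hold.
(5) u = 8 is in {4, 11, 12, 8, 3} — holds.
(6) s - r = 4 - 8 = -4 — holds.
(7) s + u = 4 + 8 = 12, not 14 — does not hold.
(8) values 5, 4, 8 are pairwise distinct — holds.
(9) |16 - 5| = 11 — holds.
(10) t = 16, and 16 ≠ 17 — holds.
(11) p = 5 is odd — does not hold.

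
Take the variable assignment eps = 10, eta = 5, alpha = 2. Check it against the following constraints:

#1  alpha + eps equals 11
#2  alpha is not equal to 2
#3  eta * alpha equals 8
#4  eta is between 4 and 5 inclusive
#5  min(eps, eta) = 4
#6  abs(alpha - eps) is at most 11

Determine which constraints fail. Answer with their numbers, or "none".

Constraints 1, 2, 3, and 5 do not hold.

#1 alpha + eps = 2 + 10 = 12, not 11  false
#2 alpha = 2, but 2 is required to differ  false
#3 eta * alpha = 5 * 2 = 10, not 8  false
#4 eta = 5 lies in [4, 5]  true
#5 min(10, 5) = 5, not 4  false
#6 abs(2 - 10) = 8; 8 ≤ 11  true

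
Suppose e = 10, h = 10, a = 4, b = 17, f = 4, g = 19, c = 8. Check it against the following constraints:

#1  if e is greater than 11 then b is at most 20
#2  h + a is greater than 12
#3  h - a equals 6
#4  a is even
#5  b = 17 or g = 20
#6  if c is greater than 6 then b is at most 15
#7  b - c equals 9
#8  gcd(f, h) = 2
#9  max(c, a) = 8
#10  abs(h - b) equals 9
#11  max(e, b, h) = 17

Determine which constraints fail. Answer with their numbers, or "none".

#1 e = 10, not > 11; antecedent false, conditional vacuously true — holds.
#2 h + a = 10 + 4 = 14; 14 > 12 — holds.
#3 h - a = 10 - 4 = 6 — holds.
#4 a = 4 is even — holds.
#5 b = 17 = 17 (first disjunct) — holds.
#6 c = 8 > 6, so we need b ≤ 15; but b = 17 > 15 — fails.
#7 b - c = 17 - 8 = 9 — holds.
#8 gcd(4, 10) = 2 — holds.
#9 max(8, 4) = 8 — holds.
#10 abs(10 - 17) = 7, not 9 — fails.
#11 max(10, 17, 10) = 17 — holds.

Constraints 6 and 10 are violated.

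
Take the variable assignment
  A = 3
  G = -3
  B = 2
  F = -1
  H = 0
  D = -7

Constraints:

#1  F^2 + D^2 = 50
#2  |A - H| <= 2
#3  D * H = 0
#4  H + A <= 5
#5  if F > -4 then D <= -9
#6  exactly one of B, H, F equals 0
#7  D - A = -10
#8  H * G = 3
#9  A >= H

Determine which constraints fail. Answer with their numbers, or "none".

#1 F^2 + D^2 = (-1)^2 + (-7)^2 = 1 + 49 = 50 — OK.
#2 |3 - 0| = 3; 3 > 2, exceeds bound 2 — violated.
#3 D * H = -7 * 0 = 0 — OK.
#4 H + A = 0 + 3 = 3; 3 ≤ 5 — OK.
#5 F = -1 > -4, so we need D ≤ -9; but D = -7 > -9 — violated.
#6 B=2, H=0, F=-1; 1 of them equals 0 — OK.
#7 D - A = -7 - 3 = -10 — OK.
#8 H * G = 0 * (-3) = 0, not 3 — violated.
#9 A = 3, H = 0; 3 ≥ 0 — OK.

The assignment fails constraints 2, 5, 8.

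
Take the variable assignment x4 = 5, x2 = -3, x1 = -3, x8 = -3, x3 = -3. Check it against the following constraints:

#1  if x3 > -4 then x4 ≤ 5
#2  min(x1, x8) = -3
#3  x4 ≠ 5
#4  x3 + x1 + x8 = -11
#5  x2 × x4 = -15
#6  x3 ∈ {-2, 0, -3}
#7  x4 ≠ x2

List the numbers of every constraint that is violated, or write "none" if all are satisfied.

#1 x3 = -3 > -4, so we need x4 ≤ 5; x4 = 5 ≤ 5  OK
#2 min(-3, -3) = -3  OK
#3 x4 = 5, but 5 is required to differ  FAIL
#4 x3 + x1 + x8 = -3 + (-3) + (-3) = -9, not -11  FAIL
#5 x2 × x4 = -3 × 5 = -15  OK
#6 x3 = -3 is in {-2, 0, -3}  OK
#7 x4 = 5, x2 = -3; distinct  OK

Constraints 3 and 4 do not hold.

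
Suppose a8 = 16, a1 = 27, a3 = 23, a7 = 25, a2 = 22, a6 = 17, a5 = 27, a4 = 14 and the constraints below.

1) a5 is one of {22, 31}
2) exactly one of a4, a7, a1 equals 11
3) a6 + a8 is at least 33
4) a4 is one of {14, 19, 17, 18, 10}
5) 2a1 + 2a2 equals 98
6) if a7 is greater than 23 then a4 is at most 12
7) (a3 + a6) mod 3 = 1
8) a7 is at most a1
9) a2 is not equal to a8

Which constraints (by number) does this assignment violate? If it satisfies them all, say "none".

1) a5 = 27 is not in {22, 31}  ✘
2) a4=14, a7=25, a1=27; 0 of them equal 11, not exactly one  ✘
3) a6 + a8 = 17 + 16 = 33; 33 ≥ 33  ✔
4) a4 = 14 is in {14, 19, 17, 18, 10}  ✔
5) 2a1 + 2a2 = 2(27) + 2(22) = 98  ✔
6) a7 = 25 > 23, so we need a4 ≤ 12; but a4 = 14 > 12  ✘
7) a3 + a6 = 40; 40 mod 3 = 1  ✔
8) a7 = 25, a1 = 27; 25 ≤ 27  ✔
9) a2 = 22, a8 = 16; distinct  ✔

Constraints 1, 2, and 6 are violated.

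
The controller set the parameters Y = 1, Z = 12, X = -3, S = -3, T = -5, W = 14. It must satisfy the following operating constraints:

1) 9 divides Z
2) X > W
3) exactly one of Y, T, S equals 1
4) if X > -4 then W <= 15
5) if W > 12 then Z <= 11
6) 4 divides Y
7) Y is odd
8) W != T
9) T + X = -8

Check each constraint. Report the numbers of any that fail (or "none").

1) 12 = 9*1 + 3, so 9 does not divide 12  FAIL
2) X = -3, W = 14; -3 ≤ 14 (want >)  FAIL
3) Y=1, T=-5, S=-3; 1 of them equals 1  OK
4) X = -3 > -4, so we need W ≤ 15; W = 14 ≤ 15  OK
5) W = 14 > 12, so we need Z ≤ 11; but Z = 12 > 11  FAIL
6) 1 = 4*0 + 1, so 4 does not divide 1  FAIL
7) Y = 1 is odd  OK
8) W = 14, T = -5; distinct  OK
9) T + X = -5 + (-3) = -8  OK

Violated: 1, 2, 5, 6.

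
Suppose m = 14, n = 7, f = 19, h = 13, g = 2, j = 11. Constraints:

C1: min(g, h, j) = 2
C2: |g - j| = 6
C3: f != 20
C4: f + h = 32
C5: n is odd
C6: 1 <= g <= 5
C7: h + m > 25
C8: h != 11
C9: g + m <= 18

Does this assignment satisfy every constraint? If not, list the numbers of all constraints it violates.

C1: min(2, 13, 11) = 2 — OK.
C2: |2 - 11| = 9, not 6 — violated.
C3: f = 19, and 19 ≠ 20 — OK.
C4: f + h = 19 + 13 = 32 — OK.
C5: n = 7 is odd — OK.
C6: g = 2 lies in [1, 5] — OK.
C7: h + m = 13 + 14 = 27; 27 > 25 — OK.
C8: h = 13, and 13 ≠ 11 — OK.
C9: g + m = 2 + 14 = 16; 16 ≤ 18 — OK.

The assignment fails constraint 2.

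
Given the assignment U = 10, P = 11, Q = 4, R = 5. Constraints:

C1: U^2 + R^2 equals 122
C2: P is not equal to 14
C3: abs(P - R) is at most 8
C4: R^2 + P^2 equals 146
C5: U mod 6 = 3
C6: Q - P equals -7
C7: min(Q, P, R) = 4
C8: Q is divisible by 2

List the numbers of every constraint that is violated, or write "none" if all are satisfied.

C1: U^2 + R^2 = 10^2 + 5^2 = 100 + 25 = 125, not 122 — violated.
C2: P = 11, and 11 ≠ 14 — satisfied.
C3: abs(11 - 5) = 6; 6 ≤ 8 — satisfied.
C4: R^2 + P^2 = 5^2 + 11^2 = 25 + 121 = 146 — satisfied.
C5: 10 mod 6 = 4, not 3 — violated.
C6: Q - P = 4 - 11 = -7 — satisfied.
C7: min(4, 11, 5) = 4 — satisfied.
C8: 4 / 2 = 2, so 2 divides 4 — satisfied.

Constraints 1, 5 are violated.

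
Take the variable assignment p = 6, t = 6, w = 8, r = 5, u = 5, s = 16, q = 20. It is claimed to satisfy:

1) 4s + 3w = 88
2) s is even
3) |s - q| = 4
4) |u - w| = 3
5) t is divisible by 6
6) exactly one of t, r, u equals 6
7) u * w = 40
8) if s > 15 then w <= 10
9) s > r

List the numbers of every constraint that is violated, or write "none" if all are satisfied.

1) 4s + 3w = 4(16) + 3(8) = 88  holds
2) s = 16 is even  holds
3) |16 - 20| = 4  holds
4) |5 - 8| = 3  holds
5) 6 / 6 = 1, so 6 divides 6  holds
6) t=6, r=5, u=5; 1 of them equals 6  holds
7) u * w = 5 * 8 = 40  holds
8) s = 16 > 15, so we need w ≤ 10; w = 8 ≤ 10  holds
9) s = 16, r = 5; 16 > 5  holds

Yes — all constraints hold.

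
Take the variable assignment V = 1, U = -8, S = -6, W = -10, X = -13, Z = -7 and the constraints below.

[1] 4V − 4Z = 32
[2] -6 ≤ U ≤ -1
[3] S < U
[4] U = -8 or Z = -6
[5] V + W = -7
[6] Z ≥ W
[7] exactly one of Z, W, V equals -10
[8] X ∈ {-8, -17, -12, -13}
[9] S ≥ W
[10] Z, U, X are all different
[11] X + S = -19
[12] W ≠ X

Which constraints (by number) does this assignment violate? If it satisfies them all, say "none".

[1] 4V − 4Z = 4(1) − 4(-7) = 32 — holds.
[2] U = -8 is outside [-6, -1] — fails.
[3] S = -6, U = -8; -6 ≥ -8 (want <) — fails.
[4] U = -8 = -8 (first disjunct) — holds.
[5] V + W = 1 + (-10) = -9, not -7 — fails.
[6] Z = -7, W = -10; -7 ≥ -10 — holds.
[7] Z=-7, W=-10, V=1; 1 of them equals -10 — holds.
[8] X = -13 is in {-8, -17, -12, -13} — holds.
[9] S = -6, W = -10; -6 ≥ -10 — holds.
[10] values -7, -8, -13 are pairwise distinct — holds.
[11] X + S = -13 + (-6) = -19 — holds.
[12] W = -10, X = -13; distinct — holds.

Constraints 2, 3, 5 are violated.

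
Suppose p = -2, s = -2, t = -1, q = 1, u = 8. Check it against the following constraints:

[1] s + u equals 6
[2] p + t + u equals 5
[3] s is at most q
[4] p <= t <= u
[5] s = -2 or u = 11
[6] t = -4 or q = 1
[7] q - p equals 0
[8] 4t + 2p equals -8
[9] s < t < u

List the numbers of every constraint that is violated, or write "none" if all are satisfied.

[1] s + u = -2 + 8 = 6 — holds.
[2] p + t + u = -2 + (-1) + 8 = 5 — holds.
[3] s = -2, q = 1; -2 ≤ 1 — holds.
[4] values -2 <= -1 <= 8 — holds.
[5] s = -2 = -2 (first disjunct) — holds.
[6] t = -1 ≠ -4, but q = 1 = 1 (second disjunct) — holds.
[7] q - p = 1 - (-2) = 3, not 0 — does not hold.
[8] 4t + 2p = 4(-1) + 2(-2) = -8 — holds.
[9] values -2 < -1 < 8 — holds.

Constraint 7 is violated.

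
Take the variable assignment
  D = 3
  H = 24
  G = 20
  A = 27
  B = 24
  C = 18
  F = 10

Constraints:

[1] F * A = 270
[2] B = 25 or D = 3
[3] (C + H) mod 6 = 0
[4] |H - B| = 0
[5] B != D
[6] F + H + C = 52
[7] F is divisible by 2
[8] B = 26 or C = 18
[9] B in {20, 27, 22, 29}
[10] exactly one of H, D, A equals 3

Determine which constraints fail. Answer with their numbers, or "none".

[1] F * A = 10 * 27 = 270 — holds.
[2] B = 24 ≠ 25, but D = 3 = 3 (second disjunct) — holds.
[3] C + H = 42; 42 mod 6 = 0 — holds.
[4] |24 - 24| = 0 — holds.
[5] B = 24, D = 3; distinct — holds.
[6] F + H + C = 10 + 24 + 18 = 52 — holds.
[7] 10 / 2 = 5, so 2 divides 10 — holds.
[8] B = 24 ≠ 26, but C = 18 = 18 (second disjunct) — holds.
[9] B = 24 is not in {20, 27, 22, 29} — does not hold.
[10] H=24, D=3, A=27; 1 of them equals 3 — holds.

Constraint 9 is violated.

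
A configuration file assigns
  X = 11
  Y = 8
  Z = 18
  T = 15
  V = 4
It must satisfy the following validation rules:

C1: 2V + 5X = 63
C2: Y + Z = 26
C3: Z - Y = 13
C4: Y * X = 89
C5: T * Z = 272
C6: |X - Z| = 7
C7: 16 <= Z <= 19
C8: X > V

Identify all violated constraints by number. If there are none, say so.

Constraints 3, 4, and 5 do not hold.

C1: 2V + 5X = 2(4) + 5(11) = 63 — holds.
C2: Y + Z = 8 + 18 = 26 — holds.
C3: Z - Y = 18 - 8 = 10, not 13 — fails.
C4: Y * X = 8 * 11 = 88, not 89 — fails.
C5: T * Z = 15 * 18 = 270, not 272 — fails.
C6: |11 - 18| = 7 — holds.
C7: Z = 18 lies in [16, 19] — holds.
C8: X = 11, V = 4; 11 > 4 — holds.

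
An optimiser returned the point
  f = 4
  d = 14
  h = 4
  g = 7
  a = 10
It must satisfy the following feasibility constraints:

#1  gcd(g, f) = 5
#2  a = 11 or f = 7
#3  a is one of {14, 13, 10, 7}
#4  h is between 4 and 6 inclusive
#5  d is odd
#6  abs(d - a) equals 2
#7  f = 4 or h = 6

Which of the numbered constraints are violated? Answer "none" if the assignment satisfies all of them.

Violated: 1, 2, 5, and 6.

#1 gcd(7, 4) = 1, not 5 — does not hold.
#2 a = 10 ≠ 11 and f = 4 ≠ 7; both disjuncts false — does not hold.
#3 a = 10 is in {14, 13, 10, 7} — holds.
#4 h = 4 lies in [4, 6] — holds.
#5 d = 14 is even — does not hold.
#6 abs(14 - 10) = 4, not 2 — does not hold.
#7 f = 4 = 4 (first disjunct) — holds.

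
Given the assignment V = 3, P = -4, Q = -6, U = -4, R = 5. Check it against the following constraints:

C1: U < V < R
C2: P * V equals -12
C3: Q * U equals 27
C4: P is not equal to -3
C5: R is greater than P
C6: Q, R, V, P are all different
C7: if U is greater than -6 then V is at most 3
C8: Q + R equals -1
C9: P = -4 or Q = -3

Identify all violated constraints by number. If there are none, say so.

Constraint 3 is violated.

C1: values -4 < 3 < 5 — satisfied.
C2: P * V = -4 * 3 = -12 — satisfied.
C3: Q * U = -6 * (-4) = 24, not 27 — violated.
C4: P = -4, and -4 ≠ -3 — satisfied.
C5: R = 5, P = -4; 5 > -4 — satisfied.
C6: values -6, 5, 3, -4 are pairwise distinct — satisfied.
C7: U = -4 > -6, so we need V ≤ 3; V = 3 ≤ 3 — satisfied.
C8: Q + R = -6 + 5 = -1 — satisfied.
C9: P = -4 = -4 (first disjunct) — satisfied.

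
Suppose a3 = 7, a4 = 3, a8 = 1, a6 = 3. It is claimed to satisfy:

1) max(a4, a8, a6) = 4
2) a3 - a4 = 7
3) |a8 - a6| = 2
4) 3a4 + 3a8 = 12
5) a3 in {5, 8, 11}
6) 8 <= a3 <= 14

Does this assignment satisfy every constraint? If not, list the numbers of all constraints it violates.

Constraints 1, 2, 5, and 6 are violated.

1) max(3, 1, 3) = 3, not 4 — does not hold.
2) a3 - a4 = 7 - 3 = 4, not 7 — does not hold.
3) |1 - 3| = 2 — holds.
4) 3a4 + 3a8 = 3(3) + 3(1) = 12 — holds.
5) a3 = 7 is not in {5, 8, 11} — does not hold.
6) a3 = 7 is outside [8, 14] — does not hold.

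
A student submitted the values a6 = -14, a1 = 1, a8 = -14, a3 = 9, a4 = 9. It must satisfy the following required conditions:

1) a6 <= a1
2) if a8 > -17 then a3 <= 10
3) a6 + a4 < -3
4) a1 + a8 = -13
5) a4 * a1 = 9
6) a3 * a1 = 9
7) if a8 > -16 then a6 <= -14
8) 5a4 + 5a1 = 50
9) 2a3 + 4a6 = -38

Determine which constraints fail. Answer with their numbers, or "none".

No violations.

1) a6 = -14, a1 = 1; -14 ≤ 1 — satisfied.
2) a8 = -14 > -17, so we need a3 ≤ 10; a3 = 9 ≤ 10 — satisfied.
3) a6 + a4 = -14 + 9 = -5; -5 < -3 — satisfied.
4) a1 + a8 = 1 + (-14) = -13 — satisfied.
5) a4 * a1 = 9 * 1 = 9 — satisfied.
6) a3 * a1 = 9 * 1 = 9 — satisfied.
7) a8 = -14 > -16, so we need a6 ≤ -14; a6 = -14 ≤ -14 — satisfied.
8) 5a4 + 5a1 = 5(9) + 5(1) = 50 — satisfied.
9) 2a3 + 4a6 = 2(9) + 4(-14) = -38 — satisfied.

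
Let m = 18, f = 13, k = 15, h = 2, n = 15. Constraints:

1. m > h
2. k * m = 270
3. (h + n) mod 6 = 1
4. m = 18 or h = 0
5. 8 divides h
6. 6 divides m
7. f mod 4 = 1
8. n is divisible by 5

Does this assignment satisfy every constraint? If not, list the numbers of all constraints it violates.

1. m = 18, h = 2; 18 > 2  holds
2. k * m = 15 * 18 = 270  holds
3. h + n = 17; 17 mod 6 = 5, not 1  fails
4. m = 18 = 18 (first disjunct)  holds
5. 2 = 8*0 + 2, so 8 does not divide 2  fails
6. 18 / 6 = 3, so 6 divides 18  holds
7. 13 mod 4 = 1  holds
8. 15 / 5 = 3, so 5 divides 15  holds

The assignment fails constraints 3 and 5.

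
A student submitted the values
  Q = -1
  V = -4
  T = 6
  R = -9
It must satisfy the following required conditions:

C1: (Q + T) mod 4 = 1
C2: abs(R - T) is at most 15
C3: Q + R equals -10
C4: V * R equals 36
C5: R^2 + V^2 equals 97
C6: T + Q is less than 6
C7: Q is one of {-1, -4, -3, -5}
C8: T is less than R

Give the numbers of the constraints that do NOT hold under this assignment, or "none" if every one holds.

C1: Q + T = 5; 5 mod 4 = 1  OK
C2: abs(-9 - 6) = 15; 15 ≤ 15  OK
C3: Q + R = -1 + (-9) = -10  OK
C4: V * R = -4 * (-9) = 36  OK
C5: R^2 + V^2 = (-9)^2 + (-4)^2 = 81 + 16 = 97  OK
C6: T + Q = 6 + (-1) = 5; 5 < 6  OK
C7: Q = -1 is in {-1, -4, -3, -5}  OK
C8: T = 6, R = -9; 6 ≥ -9 (want <)  FAIL

No — constraint 8 is not satisfied.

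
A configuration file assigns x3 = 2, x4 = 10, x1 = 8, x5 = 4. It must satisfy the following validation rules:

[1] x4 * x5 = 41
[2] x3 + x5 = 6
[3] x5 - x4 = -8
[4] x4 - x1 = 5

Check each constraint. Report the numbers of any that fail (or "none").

Violated: 1, 3, and 4.

[1] x4 * x5 = 10 * 4 = 40, not 41  fails
[2] x3 + x5 = 2 + 4 = 6  holds
[3] x5 - x4 = 4 - 10 = -6, not -8  fails
[4] x4 - x1 = 10 - 8 = 2, not 5  fails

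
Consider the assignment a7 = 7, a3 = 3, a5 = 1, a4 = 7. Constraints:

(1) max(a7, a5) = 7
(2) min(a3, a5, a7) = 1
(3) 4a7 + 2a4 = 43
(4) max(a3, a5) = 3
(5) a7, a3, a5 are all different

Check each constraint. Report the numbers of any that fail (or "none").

Constraint 3 does not hold.

(1) max(7, 1) = 7  true
(2) min(3, 1, 7) = 1  true
(3) 4a7 + 2a4 = 4(7) + 2(7) = 42, not 43  false
(4) max(3, 1) = 3  true
(5) values 7, 3, 1 are pairwise distinct  true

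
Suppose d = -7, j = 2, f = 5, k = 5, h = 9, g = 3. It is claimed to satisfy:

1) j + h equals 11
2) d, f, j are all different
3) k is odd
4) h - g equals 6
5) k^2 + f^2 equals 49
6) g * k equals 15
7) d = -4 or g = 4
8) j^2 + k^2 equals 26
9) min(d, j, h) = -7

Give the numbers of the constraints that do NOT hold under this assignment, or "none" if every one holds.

1) j + h = 2 + 9 = 11  holds
2) values -7, 5, 2 are pairwise distinct  holds
3) k = 5 is odd  holds
4) h - g = 9 - 3 = 6  holds
5) k^2 + f^2 = 5^2 + 5^2 = 25 + 25 = 50, not 49  fails
6) g * k = 3 * 5 = 15  holds
7) d = -7 ≠ -4 and g = 3 ≠ 4; both disjuncts false  fails
8) j^2 + k^2 = 2^2 + 5^2 = 4 + 25 = 29, not 26  fails
9) min(-7, 2, 9) = -7  holds

No — constraints 5, 7, 8 are not satisfied.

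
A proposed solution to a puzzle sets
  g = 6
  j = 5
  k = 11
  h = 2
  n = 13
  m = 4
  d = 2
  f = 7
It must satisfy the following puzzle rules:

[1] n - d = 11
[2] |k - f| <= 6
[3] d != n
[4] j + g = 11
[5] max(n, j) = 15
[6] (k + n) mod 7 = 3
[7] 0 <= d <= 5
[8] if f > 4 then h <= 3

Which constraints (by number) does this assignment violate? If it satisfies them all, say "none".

The assignment fails constraint 5.

[1] n - d = 13 - 2 = 11 — holds.
[2] |11 - 7| = 4; 4 ≤ 6 — holds.
[3] d = 2, n = 13; distinct — holds.
[4] j + g = 5 + 6 = 11 — holds.
[5] max(13, 5) = 13, not 15 — fails.
[6] k + n = 24; 24 mod 7 = 3 — holds.
[7] d = 2 lies in [0, 5] — holds.
[8] f = 7 > 4, so we need h ≤ 3; h = 2 ≤ 3 — holds.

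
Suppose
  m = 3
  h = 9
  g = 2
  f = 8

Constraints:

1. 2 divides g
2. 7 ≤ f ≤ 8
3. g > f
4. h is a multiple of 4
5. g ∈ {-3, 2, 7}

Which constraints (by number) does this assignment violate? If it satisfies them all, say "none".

1. 2 / 2 = 1, so 2 divides 2  ✓
2. f = 8 lies in [7, 8]  ✓
3. g = 2, f = 8; 2 ≤ 8 (want >)  ✗
4. 9 = 4×2 + 1, so 4 does not divide 9  ✗
5. g = 2 is in {-3, 2, 7}  ✓

The assignment fails constraints 3 and 4.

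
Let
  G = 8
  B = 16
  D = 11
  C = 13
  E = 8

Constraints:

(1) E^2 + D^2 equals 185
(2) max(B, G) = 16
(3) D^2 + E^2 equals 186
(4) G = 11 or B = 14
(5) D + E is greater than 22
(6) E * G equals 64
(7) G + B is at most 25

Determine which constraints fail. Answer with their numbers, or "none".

The assignment fails constraints 3, 4, and 5.

(1) E^2 + D^2 = 8^2 + 11^2 = 64 + 121 = 185  ✔
(2) max(16, 8) = 16  ✔
(3) D^2 + E^2 = 11^2 + 8^2 = 121 + 64 = 185, not 186  ✘
(4) G = 8 ≠ 11 and B = 16 ≠ 14; both disjuncts false  ✘
(5) D + E = 11 + 8 = 19; 19 ≤ 22, bound 22 not met  ✘
(6) E * G = 8 * 8 = 64  ✔
(7) G + B = 8 + 16 = 24; 24 ≤ 25  ✔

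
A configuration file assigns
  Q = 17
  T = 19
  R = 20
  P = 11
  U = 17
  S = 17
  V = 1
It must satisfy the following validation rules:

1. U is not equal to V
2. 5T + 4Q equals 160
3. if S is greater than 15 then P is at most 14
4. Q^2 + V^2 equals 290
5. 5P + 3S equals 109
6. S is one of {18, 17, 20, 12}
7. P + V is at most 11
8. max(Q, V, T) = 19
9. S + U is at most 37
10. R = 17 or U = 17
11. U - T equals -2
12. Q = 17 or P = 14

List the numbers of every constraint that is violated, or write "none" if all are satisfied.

1. U = 17, V = 1; distinct — satisfied.
2. 5T + 4Q = 5(19) + 4(17) = 163, not 160 — violated.
3. S = 17 > 15, so we need P ≤ 14; P = 11 ≤ 14 — satisfied.
4. Q^2 + V^2 = 17^2 + 1^2 = 289 + 1 = 290 — satisfied.
5. 5P + 3S = 5(11) + 3(17) = 106, not 109 — violated.
6. S = 17 is in {18, 17, 20, 12} — satisfied.
7. P + V = 11 + 1 = 12; 12 > 11, bound 11 not met — violated.
8. max(17, 1, 19) = 19 — satisfied.
9. S + U = 17 + 17 = 34; 34 ≤ 37 — satisfied.
10. R = 20 ≠ 17, but U = 17 = 17 (second disjunct) — satisfied.
11. U - T = 17 - 19 = -2 — satisfied.
12. Q = 17 = 17 (first disjunct) — satisfied.

Violated: 2, 5, 7.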